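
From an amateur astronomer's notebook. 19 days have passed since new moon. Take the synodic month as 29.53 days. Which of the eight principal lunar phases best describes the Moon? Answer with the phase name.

θ ≈ 360° × 19/29.53 = 232°, which falls in the waning gibbous sector.

waning gibbous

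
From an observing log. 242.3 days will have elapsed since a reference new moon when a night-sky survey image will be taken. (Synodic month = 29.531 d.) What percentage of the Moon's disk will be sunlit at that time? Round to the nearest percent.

36%

Reduce mod P: 242.3 − 8×29.531 = 6.05 d into the current lunation.
Phase angle: θ = 360°·(6.05 d)/(29.531 d) = 73.8°.
cos 73.8° = 0.279, so f = (1 − 0.279)/2 = 0.360, so 36%.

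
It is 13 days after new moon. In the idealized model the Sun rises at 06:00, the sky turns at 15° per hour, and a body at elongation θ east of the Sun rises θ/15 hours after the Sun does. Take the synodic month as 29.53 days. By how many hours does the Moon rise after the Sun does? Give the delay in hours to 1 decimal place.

10.6 h

The Moon has covered 13/29.53 of its cycle, so θ ≈ 360° × 13/29.53 = 158.5°.
At 15° of sky rotation per hour, 158.5° corresponds to a 10.57 h lag.
So the Moon rises 10.57 h after the Sun.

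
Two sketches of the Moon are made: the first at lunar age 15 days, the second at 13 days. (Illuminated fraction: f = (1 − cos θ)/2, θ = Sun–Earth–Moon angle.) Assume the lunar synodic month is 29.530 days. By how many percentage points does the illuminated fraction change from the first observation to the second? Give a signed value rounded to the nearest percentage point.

θ₁ = 360° × 15/29.530 = 182.9°, f₁ = (1 − cos θ₁)/2 = 0.999.
θ₂ = 360° × 13/29.530 = 158.5°, f₂ = (1 − cos θ₂)/2 = 0.965.
Change = f₂ − f₁ = -0.034 → -3 percentage points.

-3 pp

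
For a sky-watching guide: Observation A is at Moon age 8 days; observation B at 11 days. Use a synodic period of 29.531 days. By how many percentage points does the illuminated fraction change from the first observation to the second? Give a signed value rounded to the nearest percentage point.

First observation: θ = 360°·8/29.531 = 97.5°, so f = 0.565.
Second observation: θ = 134.1°, f = 0.848.
Δf = 0.848 − 0.565 = +0.282, i.e. +28 pp.

+28 percentage points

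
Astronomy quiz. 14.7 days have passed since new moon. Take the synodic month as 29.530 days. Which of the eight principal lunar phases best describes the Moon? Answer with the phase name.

full moon

θ ≈ 360° × 14.7/29.530 = 179°, which falls in the full moon sector.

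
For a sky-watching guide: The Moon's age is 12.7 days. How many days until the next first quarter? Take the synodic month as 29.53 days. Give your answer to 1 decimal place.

First quarter is 0.25 of the way through the cycle: age 0.25 × 29.53 = 7.383 d.
This lunation's first quarter (7.383 d) has passed, so add one period: 36.913 − 12.7 = 24.213 days.

24.2 days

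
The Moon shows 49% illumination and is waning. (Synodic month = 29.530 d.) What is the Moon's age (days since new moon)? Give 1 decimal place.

22.2 days

Invert f = (1 − cos θ)/2 to get cos θ = 1 − 2(0.49) = 0.020, hence θ₀ = arccos 0.020 = 88.9°.
Waning ⇒ past full, so θ = 360° − 88.9° = 271.1°.
That fraction of the synodic month is 271.1/360 × 29.530 d ≈ 22.24 d.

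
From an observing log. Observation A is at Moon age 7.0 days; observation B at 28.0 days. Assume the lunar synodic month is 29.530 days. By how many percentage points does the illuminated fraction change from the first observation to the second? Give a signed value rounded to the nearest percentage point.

θ₁ = 360° × 7.0/29.530 = 85.3°, f₁ = (1 − cos θ₁)/2 = 0.459.
θ₂ = 360° × 28.0/29.530 = 341.3°, f₂ = (1 − cos θ₂)/2 = 0.026.
Change = f₂ − f₁ = -0.433 → -43 percentage points.

-43 percentage points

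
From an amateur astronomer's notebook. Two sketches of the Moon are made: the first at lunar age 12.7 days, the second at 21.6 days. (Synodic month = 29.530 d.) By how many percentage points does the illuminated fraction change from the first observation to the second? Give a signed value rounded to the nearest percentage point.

-39 percentage points

First observation: θ = 360°·12.7/29.530 = 154.8°, so f = 0.953.
Second observation: θ = 263.3°, f = 0.558.
Δf = 0.558 − 0.953 = -0.394, i.e. -39 pp.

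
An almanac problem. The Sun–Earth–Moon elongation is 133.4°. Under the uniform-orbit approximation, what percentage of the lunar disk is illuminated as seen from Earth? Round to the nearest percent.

84%

f = (1 − cos 133.4°)/2 = (1 − (-0.687))/2 ≈ 0.844, i.e. 84%.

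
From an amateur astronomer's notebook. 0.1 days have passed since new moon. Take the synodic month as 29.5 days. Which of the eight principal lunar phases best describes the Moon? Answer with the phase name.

new moon

At 0.1/29.5 of the cycle, θ ≈ 1° — the new moon range.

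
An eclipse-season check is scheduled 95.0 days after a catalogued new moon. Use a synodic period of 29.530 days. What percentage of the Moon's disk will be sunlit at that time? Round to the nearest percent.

40%

95.0 d spans 3 complete synodic months (3 × 29.530 = 88.59 d) plus 6.41 d.
Elongation θ = 360° × 6.41/29.530 ≈ 78.1°.
With cos θ = 0.205, the lit fraction is (1 − 0.205)/2 ≈ 0.397, so 40%.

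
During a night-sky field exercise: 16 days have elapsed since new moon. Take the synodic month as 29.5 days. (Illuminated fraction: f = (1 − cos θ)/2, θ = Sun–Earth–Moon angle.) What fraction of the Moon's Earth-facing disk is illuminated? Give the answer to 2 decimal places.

Phase angle: θ = 360°·(16 d)/(29.5 d) = 195.3°.
With cos θ = (-0.965), the lit fraction is (1 − (-0.965))/2 ≈ 0.982.

0.98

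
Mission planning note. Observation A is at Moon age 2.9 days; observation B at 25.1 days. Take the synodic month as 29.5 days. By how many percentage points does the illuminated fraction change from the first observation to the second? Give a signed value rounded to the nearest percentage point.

First observation: θ = 360°·2.9/29.5 = 35.4°, so f = 0.092.
Second observation: θ = 306.3°, f = 0.204.
Δf = 0.204 − 0.092 = +0.112, i.e. +11 pp.

+11 pp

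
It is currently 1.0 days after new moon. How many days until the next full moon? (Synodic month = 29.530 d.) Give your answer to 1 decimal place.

13.8 days

Full moon occurs at elongation 180°, i.e. at age 29.530 × 180/360 = 14.765 d.
So 13.765 days remain (14.765 − 1.0).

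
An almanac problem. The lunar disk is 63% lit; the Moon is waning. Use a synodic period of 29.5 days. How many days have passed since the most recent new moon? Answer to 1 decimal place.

20.9 days

cos θ = 1 − 2f = -0.260, giving a principal value of 105.1°.
Since the Moon is past full (waning), take the reflex angle: θ = 360° − 105.1° = 254.9°.
Age = 29.5 × 254.9°/360° ≈ 20.89 days.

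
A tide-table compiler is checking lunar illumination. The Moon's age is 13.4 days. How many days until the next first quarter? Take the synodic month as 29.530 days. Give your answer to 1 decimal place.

23.5 days

First quarter occurs at elongation 90°, i.e. at age 29.530 × 90/360 = 7.383 d.
This lunation's first quarter (7.383 d) has passed, so add one period: 36.913 − 13.4 = 23.513 days.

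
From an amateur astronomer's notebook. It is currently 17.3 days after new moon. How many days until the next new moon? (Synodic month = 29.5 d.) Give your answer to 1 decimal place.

One full lunation from the last new moon is 29.5 d; remaining = 29.5 − 17.3 = 12.200 d.

12.2 days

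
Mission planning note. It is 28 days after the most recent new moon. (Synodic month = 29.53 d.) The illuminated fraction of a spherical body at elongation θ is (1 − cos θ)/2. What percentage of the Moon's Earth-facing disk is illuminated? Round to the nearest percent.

Phase angle: θ = 360°·(28 d)/(29.53 d) = 341.3°.
With cos θ = 0.947, the lit fraction is (1 − 0.947)/2 ≈ 0.026, so 3%.

3%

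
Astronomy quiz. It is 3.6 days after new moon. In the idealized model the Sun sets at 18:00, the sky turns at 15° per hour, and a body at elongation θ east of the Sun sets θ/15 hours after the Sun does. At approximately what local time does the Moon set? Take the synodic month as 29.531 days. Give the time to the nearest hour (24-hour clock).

Phase angle: θ = 360°·(3.6 d)/(29.531 d) = 43.9°.
At 15° of sky rotation per hour, 43.9° corresponds to a 2.93 h lag.
18:00 + 2.93 h ≈ 20:56 → 21:00 to the nearest hour.

21:00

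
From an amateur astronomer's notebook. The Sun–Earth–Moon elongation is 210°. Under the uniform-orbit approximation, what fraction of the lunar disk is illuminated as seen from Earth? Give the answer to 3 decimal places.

0.933

Half-versine of 210°: (1 − (-0.866))/2 = 0.933.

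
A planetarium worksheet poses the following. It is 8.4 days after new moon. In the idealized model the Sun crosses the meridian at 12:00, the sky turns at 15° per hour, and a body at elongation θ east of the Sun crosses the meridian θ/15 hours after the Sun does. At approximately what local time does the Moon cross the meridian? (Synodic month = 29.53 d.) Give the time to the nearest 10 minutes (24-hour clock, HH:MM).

Phase angle: θ = 360°·(8.4 d)/(29.53 d) = 102.4°.
At 15° of sky rotation per hour, 102.4° corresponds to a 6.83 h lag.
12:00 + 6.827 h ≈ 18:50 → 18:50 to the nearest ten minutes.

18:50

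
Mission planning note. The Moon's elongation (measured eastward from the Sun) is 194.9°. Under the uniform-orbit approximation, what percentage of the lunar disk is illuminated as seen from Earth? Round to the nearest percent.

f = (1 − cos 194.9°)/2 = (1 − (-0.966))/2 ≈ 0.983, i.e. 98%.

98%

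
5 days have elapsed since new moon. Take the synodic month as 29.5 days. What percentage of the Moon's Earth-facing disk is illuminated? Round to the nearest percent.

26%

The Moon has covered 5/29.5 of its cycle, so θ ≈ 360° × 5/29.5 = 61.0°.
With cos θ = 0.485, the lit fraction is (1 − 0.485)/2 ≈ 0.258, so 26%.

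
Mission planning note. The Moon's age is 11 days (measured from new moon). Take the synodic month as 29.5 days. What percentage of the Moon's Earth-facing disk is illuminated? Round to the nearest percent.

85%

Phase angle: θ = 360°·(11 d)/(29.5 d) = 134.2°.
cos 134.2° = (-0.698), so f = (1 − (-0.698))/2 = 0.849, so 85%.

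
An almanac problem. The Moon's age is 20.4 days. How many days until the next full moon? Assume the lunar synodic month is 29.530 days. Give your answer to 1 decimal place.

23.9 days

Full moon occurs at elongation 180°, i.e. at age 29.530 × 180/360 = 14.765 d.
Already past this cycle's full moon; the next is at 14.765 + 29.530 = 44.295 d, so 44.295 − 20.4 = 23.895 days.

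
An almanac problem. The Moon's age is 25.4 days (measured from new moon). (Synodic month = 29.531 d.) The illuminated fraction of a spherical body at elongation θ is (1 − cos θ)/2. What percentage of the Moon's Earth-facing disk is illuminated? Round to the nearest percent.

Elongation θ = 360° × 25.4/29.531 ≈ 309.6°.
With cos θ = 0.638, the lit fraction is (1 − 0.638)/2 ≈ 0.181, so 18%.

18%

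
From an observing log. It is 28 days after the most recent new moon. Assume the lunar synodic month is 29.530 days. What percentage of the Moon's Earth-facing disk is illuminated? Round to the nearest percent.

3%

The Moon has covered 28/29.530 of its cycle, so θ ≈ 360° × 28/29.530 = 341.3°.
Illuminated fraction = (1 − cos 341.3°)/2 = (1 − 0.947)/2 ≈ 0.026, so 3%.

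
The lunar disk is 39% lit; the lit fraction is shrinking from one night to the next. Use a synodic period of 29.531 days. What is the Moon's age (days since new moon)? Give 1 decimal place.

23.2 days

Invert f = (1 − cos θ)/2 to get cos θ = 1 − 2(0.39) = 0.220, hence θ₀ = arccos 0.220 = 77.3°.
Waning ⇒ past full, so θ = 360° − 77.3° = 282.7°.
At 360°/29.531 d per day, 282.7° corresponds to 23.19 days.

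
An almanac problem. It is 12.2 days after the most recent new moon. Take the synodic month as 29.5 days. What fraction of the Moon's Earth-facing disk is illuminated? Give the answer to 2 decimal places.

0.93

Phase angle: θ = 360°·(12.2 d)/(29.5 d) = 148.9°.
cos 148.9° = (-0.856), so f = (1 − (-0.856))/2 = 0.928.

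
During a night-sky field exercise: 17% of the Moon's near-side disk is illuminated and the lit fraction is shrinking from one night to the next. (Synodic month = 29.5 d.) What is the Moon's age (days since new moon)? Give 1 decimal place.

From f = (1 − cos θ)/2: cos θ = 1 − 2×0.17 = 0.660; arccos → 48.7°.
Since the Moon is past full (waning), take the reflex angle: θ = 360° − 48.7° = 311.3°.
At 360°/29.5 d per day, 311.3° corresponds to 25.51 days.

25.5 days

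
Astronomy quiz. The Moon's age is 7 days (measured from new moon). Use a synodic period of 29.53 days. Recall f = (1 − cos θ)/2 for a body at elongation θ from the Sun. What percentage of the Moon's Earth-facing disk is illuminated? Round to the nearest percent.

46%

Elongation θ = 360° × 7/29.53 ≈ 85.3°.
cos 85.3° = 0.081, so f = (1 − 0.081)/2 = 0.459, so 46%.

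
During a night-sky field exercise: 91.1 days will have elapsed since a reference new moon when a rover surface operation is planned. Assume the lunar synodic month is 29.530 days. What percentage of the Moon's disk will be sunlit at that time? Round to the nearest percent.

91.1/29.530 = 3.085 lunations, so 3 complete cycles and 2.51 d into the next.
Elongation θ = 360° × 2.51/29.530 ≈ 30.6°.
cos 30.6° = 0.861, so f = (1 − 0.861)/2 = 0.070, so 7%.

7%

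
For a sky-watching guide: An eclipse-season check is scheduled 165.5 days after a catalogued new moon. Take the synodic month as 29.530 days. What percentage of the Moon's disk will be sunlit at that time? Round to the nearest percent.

165.5 d spans 5 complete synodic months (5 × 29.530 = 147.65 d) plus 17.85 d.
The Moon has covered 17.85/29.530 of its cycle, so θ ≈ 360° × 17.85/29.530 = 217.6°.
With cos θ = (-0.792), the lit fraction is (1 − (-0.792))/2 ≈ 0.896, so 90%.

90%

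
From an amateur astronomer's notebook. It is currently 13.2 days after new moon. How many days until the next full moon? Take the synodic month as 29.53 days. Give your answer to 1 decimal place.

1.6 days

Full moon occurs at elongation 180°, i.e. at age 29.53 × 180/360 = 14.765 d.
That is 14.765 − 13.2 = 1.565 days ahead.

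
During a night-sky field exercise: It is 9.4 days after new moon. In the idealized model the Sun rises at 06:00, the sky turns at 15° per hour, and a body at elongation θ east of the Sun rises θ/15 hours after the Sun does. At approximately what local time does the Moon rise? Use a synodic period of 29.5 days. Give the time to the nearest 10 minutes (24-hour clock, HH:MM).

Elongation θ = 360° × 9.4/29.5 ≈ 114.7°.
The Moon trails the Sun by θ/15 = 114.7/15 ≈ 7.65 hours.
06:00 + 7.647 h ≈ 13:39 → 13:40 to the nearest ten minutes.

13:40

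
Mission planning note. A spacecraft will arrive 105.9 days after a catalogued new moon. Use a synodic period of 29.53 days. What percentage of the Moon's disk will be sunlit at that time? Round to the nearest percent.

105.9/29.53 = 3.586 lunations, so 3 complete cycles and 17.31 d into the next.
Phase angle: θ = 360°·(17.31 d)/(29.53 d) = 211.0°.
Illuminated fraction = (1 − cos 211.0°)/2 = (1 − (-0.857))/2 ≈ 0.928, so 93%.

93%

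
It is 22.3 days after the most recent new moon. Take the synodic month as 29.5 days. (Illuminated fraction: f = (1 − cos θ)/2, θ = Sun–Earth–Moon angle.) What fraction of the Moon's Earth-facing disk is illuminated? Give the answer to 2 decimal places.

0.48

The Moon has covered 22.3/29.5 of its cycle, so θ ≈ 360° × 22.3/29.5 = 272.1°.
Illuminated fraction = (1 − cos 272.1°)/2 = (1 − 0.037)/2 ≈ 0.481.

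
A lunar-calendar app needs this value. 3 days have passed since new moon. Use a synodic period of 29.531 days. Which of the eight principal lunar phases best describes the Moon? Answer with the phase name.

waxing crescent

At 3/29.531 of the cycle, θ ≈ 37° — the waxing crescent range.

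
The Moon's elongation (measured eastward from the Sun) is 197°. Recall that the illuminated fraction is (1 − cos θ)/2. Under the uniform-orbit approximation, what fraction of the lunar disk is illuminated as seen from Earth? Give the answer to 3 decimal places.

f = (1 − cos 197°)/2 = (1 − (-0.956))/2 ≈ 0.978.

0.978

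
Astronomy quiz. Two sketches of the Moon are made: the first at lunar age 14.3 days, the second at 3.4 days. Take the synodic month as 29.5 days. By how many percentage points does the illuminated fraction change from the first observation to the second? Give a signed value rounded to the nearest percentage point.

First observation: θ = 360°·14.3/29.5 = 174.5°, so f = 0.998.
Second observation: θ = 41.5°, f = 0.125.
Δf = 0.125 − 0.998 = -0.872, i.e. -87 pp.

-87 percentage points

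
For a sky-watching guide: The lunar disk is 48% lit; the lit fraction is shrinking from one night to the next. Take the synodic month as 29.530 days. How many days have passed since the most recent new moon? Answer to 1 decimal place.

22.3 days

From f = (1 − cos θ)/2: cos θ = 1 − 2×0.48 = 0.040; arccos → 87.7°.
Waning ⇒ past full, so θ = 360° − 87.7° = 272.3°.
Age = 29.530 × 272.3°/360° ≈ 22.34 days.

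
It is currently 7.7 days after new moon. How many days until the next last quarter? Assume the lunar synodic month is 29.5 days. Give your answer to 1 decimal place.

Last quarter is 0.75 of the way through the cycle: age 0.75 × 29.5 = 22.125 d.
That is 22.125 − 7.7 = 14.425 days ahead.

14.4 days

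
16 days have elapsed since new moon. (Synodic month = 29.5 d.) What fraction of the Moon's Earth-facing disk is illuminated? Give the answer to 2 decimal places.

0.98

Elongation θ = 360° × 16/29.5 ≈ 195.3°.
Illuminated fraction = (1 − cos 195.3°)/2 = (1 − (-0.965))/2 ≈ 0.982.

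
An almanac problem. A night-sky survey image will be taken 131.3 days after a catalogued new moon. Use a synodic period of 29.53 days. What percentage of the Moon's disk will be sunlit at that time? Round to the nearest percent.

97%

Reduce mod P: 131.3 − 4×29.53 = 13.18 d into the current lunation.
Elongation θ = 360° × 13.18/29.53 ≈ 160.7°.
cos 160.7° = (-0.944), so f = (1 − (-0.944))/2 = 0.972, so 97%.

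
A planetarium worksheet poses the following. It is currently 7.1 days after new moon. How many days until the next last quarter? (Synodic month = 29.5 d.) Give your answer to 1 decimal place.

Last quarter is 0.75 of the way through the cycle: age 0.75 × 29.5 = 22.125 d.
So 15.025 days remain (22.125 − 7.1).

15.0 days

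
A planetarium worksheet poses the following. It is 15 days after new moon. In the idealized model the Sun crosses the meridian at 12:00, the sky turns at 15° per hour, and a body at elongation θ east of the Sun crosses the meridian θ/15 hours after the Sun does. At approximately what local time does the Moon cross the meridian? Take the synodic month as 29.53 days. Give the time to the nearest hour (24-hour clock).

00:00

The Moon has covered 15/29.53 of its cycle, so θ ≈ 360° × 15/29.53 = 182.9°.
At 15° of sky rotation per hour, 182.9° corresponds to a 12.19 h lag.
12:00 + 12.19 h ≈ 00:11 → 00:00 to the nearest hour.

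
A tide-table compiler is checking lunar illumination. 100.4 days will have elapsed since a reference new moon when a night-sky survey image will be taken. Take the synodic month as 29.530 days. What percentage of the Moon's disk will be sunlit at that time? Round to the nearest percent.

100.4/29.530 = 3.400 lunations, so 3 complete cycles and 11.81 d into the next.
The Moon has covered 11.81/29.530 of its cycle, so θ ≈ 360° × 11.81/29.530 = 144.0°.
With cos θ = (-0.809), the lit fraction is (1 − (-0.809))/2 ≈ 0.904, so 90%.

90%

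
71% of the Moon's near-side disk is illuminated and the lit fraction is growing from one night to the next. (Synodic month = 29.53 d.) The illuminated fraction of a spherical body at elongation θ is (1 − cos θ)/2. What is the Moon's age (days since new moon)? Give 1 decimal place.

Invert f = (1 − cos θ)/2 to get cos θ = 1 − 2(0.71) = -0.420, hence θ₀ = arccos -0.420 = 114.8°.
The Moon is waxing (0°–180°), so θ = 114.8° directly.
Age = 29.53 × 114.8°/360° ≈ 9.42 days.

9.4 days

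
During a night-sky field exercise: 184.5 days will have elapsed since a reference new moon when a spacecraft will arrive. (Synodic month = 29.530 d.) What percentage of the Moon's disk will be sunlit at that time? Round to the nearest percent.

49%

184.5 d spans 6 complete synodic months (6 × 29.530 = 177.18 d) plus 7.32 d.
Elongation θ = 360° × 7.32/29.530 ≈ 89.2°.
cos 89.2° = 0.013, so f = (1 − 0.013)/2 = 0.493, so 49%.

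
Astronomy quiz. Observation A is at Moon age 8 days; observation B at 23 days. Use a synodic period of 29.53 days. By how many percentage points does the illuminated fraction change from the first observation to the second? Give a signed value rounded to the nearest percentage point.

θ₁ = 360° × 8/29.53 = 97.5°, f₁ = (1 − cos θ₁)/2 = 0.566.
θ₂ = 360° × 23/29.53 = 280.4°, f₂ = (1 − cos θ₂)/2 = 0.410.
Change = f₂ − f₁ = -0.156 → -16 percentage points.

-16 percentage points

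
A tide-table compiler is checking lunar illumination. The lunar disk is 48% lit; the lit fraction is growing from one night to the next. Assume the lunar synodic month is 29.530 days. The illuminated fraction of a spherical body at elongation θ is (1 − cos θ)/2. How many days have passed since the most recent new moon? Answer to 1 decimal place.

Invert f = (1 − cos θ)/2 to get cos θ = 1 − 2(0.48) = 0.040, hence θ₀ = arccos 0.040 = 87.7°.
Waxing ⇒ before full, so θ = 87.7°.
That fraction of the synodic month is 87.7/360 × 29.530 d ≈ 7.19 d.

7.2 days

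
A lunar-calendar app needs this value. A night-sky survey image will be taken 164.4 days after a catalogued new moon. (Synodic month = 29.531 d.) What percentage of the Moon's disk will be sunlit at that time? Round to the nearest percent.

Reduce mod P: 164.4 − 5×29.531 = 16.75 d into the current lunation.
The Moon has covered 16.75/29.531 of its cycle, so θ ≈ 360° × 16.75/29.531 = 204.1°.
cos 204.1° = (-0.913), so f = (1 − (-0.913))/2 = 0.956, so 96%.

96%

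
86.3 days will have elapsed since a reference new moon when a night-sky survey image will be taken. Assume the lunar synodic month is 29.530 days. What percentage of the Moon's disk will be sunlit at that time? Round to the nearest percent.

6%

86.3/29.530 = 2.922 lunations, so 2 complete cycles and 27.24 d into the next.
The Moon has covered 27.24/29.530 of its cycle, so θ ≈ 360° × 27.24/29.530 = 332.1°.
With cos θ = 0.884, the lit fraction is (1 − 0.884)/2 ≈ 0.058, so 6%.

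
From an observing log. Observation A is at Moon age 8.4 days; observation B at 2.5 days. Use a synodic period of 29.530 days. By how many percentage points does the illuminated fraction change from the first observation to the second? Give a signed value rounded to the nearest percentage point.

θ₁ = 360° × 8.4/29.530 = 102.4°, f₁ = (1 − cos θ₁)/2 = 0.607.
θ₂ = 360° × 2.5/29.530 = 30.5°, f₂ = (1 − cos θ₂)/2 = 0.069.
Change = f₂ − f₁ = -0.538 → -54 percentage points.

-54 pp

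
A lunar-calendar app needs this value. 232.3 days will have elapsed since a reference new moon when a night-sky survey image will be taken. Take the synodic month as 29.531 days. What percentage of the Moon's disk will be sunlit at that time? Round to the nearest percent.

232.3 d spans 7 complete synodic months (7 × 29.531 = 206.72 d) plus 25.58 d.
Elongation θ = 360° × 25.58/29.531 ≈ 311.9°.
With cos θ = 0.667, the lit fraction is (1 − 0.667)/2 ≈ 0.166, so 17%.

17%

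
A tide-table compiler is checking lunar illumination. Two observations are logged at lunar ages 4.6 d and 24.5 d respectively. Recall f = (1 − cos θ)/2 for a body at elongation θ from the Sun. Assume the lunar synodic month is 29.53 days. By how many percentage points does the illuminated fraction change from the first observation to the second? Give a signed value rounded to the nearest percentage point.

First observation: θ = 360°·4.6/29.53 = 56.1°, so f = 0.221.
Second observation: θ = 298.7°, f = 0.260.
Δf = 0.260 − 0.221 = +0.039, i.e. +4 pp.

+4 percentage points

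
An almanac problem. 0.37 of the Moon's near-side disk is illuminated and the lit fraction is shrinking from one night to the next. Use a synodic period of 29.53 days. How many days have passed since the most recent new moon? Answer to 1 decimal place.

23.4 days

From f = (1 − cos θ)/2: cos θ = 1 − 2×0.37 = 0.260; arccos → 74.9°.
A waning Moon lies in 180°–360°, so θ = 360° − 74.9° = 285.1°.
That fraction of the synodic month is 285.1/360 × 29.53 d ≈ 23.38 d.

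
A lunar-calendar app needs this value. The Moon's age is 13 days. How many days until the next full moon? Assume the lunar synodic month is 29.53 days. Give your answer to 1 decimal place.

1.8 days

Full moon occurs at elongation 180°, i.e. at age 29.53 × 180/360 = 14.765 d.
That is 14.765 − 13 = 1.765 days ahead.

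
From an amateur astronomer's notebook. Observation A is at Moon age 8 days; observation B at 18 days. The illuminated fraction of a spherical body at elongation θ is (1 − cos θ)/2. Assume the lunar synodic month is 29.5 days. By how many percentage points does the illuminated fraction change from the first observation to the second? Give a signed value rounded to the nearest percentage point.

+32 percentage points

First observation: θ = 360°·8/29.5 = 97.6°, so f = 0.566.
Second observation: θ = 219.7°, f = 0.885.
Δf = 0.885 − 0.566 = +0.319, i.e. +32 pp.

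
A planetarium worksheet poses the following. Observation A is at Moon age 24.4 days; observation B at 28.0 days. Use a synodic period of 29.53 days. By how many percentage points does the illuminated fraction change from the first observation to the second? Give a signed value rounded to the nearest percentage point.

-24 pp

θ₁ = 360° × 24.4/29.53 = 297.5°, f₁ = (1 − cos θ₁)/2 = 0.269.
θ₂ = 360° × 28.0/29.53 = 341.3°, f₂ = (1 − cos θ₂)/2 = 0.026.
Change = f₂ − f₁ = -0.243 → -24 percentage points.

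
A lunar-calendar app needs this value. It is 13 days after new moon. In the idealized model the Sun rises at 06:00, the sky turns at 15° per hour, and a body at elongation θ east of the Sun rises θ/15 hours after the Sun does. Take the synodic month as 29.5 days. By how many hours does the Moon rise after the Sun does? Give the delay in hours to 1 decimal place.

10.6 h

Phase angle: θ = 360°·(13 d)/(29.5 d) = 158.6°.
The Moon trails the Sun by θ/15 = 158.6/15 ≈ 10.58 hours.
So the Moon rises 10.58 h after the Sun.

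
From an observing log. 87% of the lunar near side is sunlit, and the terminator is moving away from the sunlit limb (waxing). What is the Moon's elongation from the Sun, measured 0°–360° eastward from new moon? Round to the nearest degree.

138°

From f = (1 − cos θ)/2: cos θ = 1 − 2×0.87 = -0.740; arccos → 137.7°.
Waxing ⇒ before full, so θ = 137.7°.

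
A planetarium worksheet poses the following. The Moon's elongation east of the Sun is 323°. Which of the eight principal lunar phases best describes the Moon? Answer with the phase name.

waning crescent

323° lies in the waning crescent sector of the 8-phase cycle.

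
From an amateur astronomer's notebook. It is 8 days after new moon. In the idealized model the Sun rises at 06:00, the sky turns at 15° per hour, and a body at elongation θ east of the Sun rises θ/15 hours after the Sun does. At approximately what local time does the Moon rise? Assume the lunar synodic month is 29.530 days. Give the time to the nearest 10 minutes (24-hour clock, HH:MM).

Elongation θ = 360° × 8/29.530 ≈ 97.5°.
Delay after the Sun = 97.5° / (15°/h) ≈ 6.50 h.
06:00 + 6.502 h ≈ 12:30 → 12:30 to the nearest ten minutes.

12:30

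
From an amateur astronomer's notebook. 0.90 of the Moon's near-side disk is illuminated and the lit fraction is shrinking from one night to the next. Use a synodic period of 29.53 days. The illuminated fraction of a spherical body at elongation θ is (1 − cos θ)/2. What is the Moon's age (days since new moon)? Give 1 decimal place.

cos θ = 1 − 2f = -0.800, giving a principal value of 143.1°.
Waning ⇒ past full, so θ = 360° − 143.1° = 216.9°.
Age = 29.53 × 216.9°/360° ≈ 17.79 days.

17.8 days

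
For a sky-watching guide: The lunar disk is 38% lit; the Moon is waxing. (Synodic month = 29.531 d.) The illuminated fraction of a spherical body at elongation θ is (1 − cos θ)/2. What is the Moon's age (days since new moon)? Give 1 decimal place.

cos θ = 1 − 2f = 0.240, giving a principal value of 76.1°.
The Moon is waxing (0°–180°), so θ = 76.1° directly.
Age = 29.531 × 76.1°/360° ≈ 6.24 days.

6.2 days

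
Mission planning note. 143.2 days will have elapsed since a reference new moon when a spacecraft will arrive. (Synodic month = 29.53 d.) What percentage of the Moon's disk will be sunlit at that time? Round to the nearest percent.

143.2/29.53 = 4.849 lunations, so 4 complete cycles and 25.08 d into the next.
The Moon has covered 25.08/29.53 of its cycle, so θ ≈ 360° × 25.08/29.53 = 305.8°.
With cos θ = 0.584, the lit fraction is (1 − 0.584)/2 ≈ 0.208, so 21%.

21%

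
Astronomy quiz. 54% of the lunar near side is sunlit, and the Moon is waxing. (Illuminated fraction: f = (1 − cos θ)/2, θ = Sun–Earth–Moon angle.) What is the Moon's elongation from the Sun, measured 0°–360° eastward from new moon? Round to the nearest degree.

From f = (1 − cos θ)/2: cos θ = 1 − 2×0.54 = -0.080; arccos → 94.6°.
The Moon is waxing (0°–180°), so θ = 94.6° directly.

95°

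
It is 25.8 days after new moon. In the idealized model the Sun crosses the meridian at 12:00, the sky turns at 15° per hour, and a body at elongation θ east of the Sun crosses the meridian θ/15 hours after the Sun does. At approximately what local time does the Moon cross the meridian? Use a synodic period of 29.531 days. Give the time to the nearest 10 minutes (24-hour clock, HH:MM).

Phase angle: θ = 360°·(25.8 d)/(29.531 d) = 314.5°.
Delay after the Sun = 314.5° / (15°/h) ≈ 20.97 h.
12:00 + 20.968 h ≈ 08:58 → 09:00 to the nearest ten minutes.

09:00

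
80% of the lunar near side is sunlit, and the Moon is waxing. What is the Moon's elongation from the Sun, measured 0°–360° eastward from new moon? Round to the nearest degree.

127°

cos θ = 1 − 2f = -0.600, giving a principal value of 126.9°.
Before full moon the principal value applies: θ = 126.9°.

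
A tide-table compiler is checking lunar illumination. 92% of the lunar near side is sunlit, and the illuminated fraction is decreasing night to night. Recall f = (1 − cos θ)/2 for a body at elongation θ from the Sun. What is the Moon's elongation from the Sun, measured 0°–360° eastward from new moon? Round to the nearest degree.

From f = (1 − cos θ)/2: cos θ = 1 − 2×0.92 = -0.840; arccos → 147.1°.
A waning Moon lies in 180°–360°, so θ = 360° − 147.1° = 212.9°.

213°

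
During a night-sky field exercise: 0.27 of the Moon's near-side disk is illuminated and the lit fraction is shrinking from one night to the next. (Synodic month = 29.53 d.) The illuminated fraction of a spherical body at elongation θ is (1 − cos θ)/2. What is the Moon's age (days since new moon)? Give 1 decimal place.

24.4 days

From f = (1 − cos θ)/2: cos θ = 1 − 2×0.27 = 0.460; arccos → 62.6°.
Waning ⇒ past full, so θ = 360° − 62.6° = 297.4°.
That fraction of the synodic month is 297.4/360 × 29.53 d ≈ 24.39 d.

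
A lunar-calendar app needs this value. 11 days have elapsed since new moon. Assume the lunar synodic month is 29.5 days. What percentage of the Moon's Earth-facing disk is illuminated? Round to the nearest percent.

Elongation θ = 360° × 11/29.5 ≈ 134.2°.
Illuminated fraction = (1 − cos 134.2°)/2 = (1 − (-0.698))/2 ≈ 0.849, so 85%.

85%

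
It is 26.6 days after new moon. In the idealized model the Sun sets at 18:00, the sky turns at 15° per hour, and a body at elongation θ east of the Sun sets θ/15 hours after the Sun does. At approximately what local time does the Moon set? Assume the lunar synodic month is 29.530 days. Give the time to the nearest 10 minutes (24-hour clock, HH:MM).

15:40

Phase angle: θ = 360°·(26.6 d)/(29.530 d) = 324.3°.
At 15° of sky rotation per hour, 324.3° corresponds to a 21.62 h lag.
18:00 + 21.619 h ≈ 15:37 → 15:40 to the nearest ten minutes.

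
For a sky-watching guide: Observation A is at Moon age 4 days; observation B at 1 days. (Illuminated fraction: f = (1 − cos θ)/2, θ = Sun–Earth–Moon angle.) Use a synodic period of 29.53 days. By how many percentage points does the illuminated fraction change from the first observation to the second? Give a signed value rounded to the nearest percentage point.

-16 percentage points

θ₁ = 360° × 4/29.53 = 48.8°, f₁ = (1 − cos θ₁)/2 = 0.170.
θ₂ = 360° × 1/29.53 = 12.2°, f₂ = (1 − cos θ₂)/2 = 0.011.
Change = f₂ − f₁ = -0.159 → -16 percentage points.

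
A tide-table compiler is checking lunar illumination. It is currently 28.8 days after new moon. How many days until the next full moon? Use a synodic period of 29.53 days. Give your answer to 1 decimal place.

15.5 days

Full moon is 0.5 of the way through the cycle: age 0.5 × 29.53 = 14.765 d.
Already past this cycle's full moon; the next is at 14.765 + 29.53 = 44.295 d, so 44.295 − 28.8 = 15.495 days.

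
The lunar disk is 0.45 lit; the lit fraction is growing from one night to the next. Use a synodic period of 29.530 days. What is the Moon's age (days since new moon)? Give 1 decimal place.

6.9 days

From f = (1 − cos θ)/2: cos θ = 1 − 2×0.45 = 0.100; arccos → 84.3°.
Before full moon the principal value applies: θ = 84.3°.
At 360°/29.530 d per day, 84.3° corresponds to 6.91 days.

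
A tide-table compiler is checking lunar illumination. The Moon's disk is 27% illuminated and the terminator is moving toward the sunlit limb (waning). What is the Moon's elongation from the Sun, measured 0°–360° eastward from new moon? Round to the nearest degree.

297°

From f = (1 − cos θ)/2: cos θ = 1 − 2×0.27 = 0.460; arccos → 62.6°.
A waning Moon lies in 180°–360°, so θ = 360° − 62.6° = 297.4°.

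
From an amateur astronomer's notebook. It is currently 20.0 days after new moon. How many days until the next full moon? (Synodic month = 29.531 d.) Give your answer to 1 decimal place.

24.3 days

Full moon is 0.5 of the way through the cycle: age 0.5 × 29.531 = 14.765 d.
This lunation's full moon (14.765 d) has passed, so add one period: 44.296 − 20.0 = 24.296 days.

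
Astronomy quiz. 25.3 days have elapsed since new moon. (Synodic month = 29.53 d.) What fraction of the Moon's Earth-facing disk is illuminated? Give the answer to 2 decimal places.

Phase angle: θ = 360°·(25.3 d)/(29.53 d) = 308.4°.
With cos θ = 0.622, the lit fraction is (1 − 0.622)/2 ≈ 0.189.

0.19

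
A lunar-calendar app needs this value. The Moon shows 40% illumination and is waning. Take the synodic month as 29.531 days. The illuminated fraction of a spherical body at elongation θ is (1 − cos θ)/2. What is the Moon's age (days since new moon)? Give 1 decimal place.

Invert f = (1 − cos θ)/2 to get cos θ = 1 − 2(0.40) = 0.200, hence θ₀ = arccos 0.200 = 78.5°.
A waning Moon lies in 180°–360°, so θ = 360° − 78.5° = 281.5°.
Age = 29.531 × 281.5°/360° ≈ 23.09 days.

23.1 days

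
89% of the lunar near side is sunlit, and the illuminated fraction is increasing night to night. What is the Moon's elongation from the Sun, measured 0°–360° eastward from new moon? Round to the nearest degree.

Invert f = (1 − cos θ)/2 to get cos θ = 1 − 2(0.89) = -0.780, hence θ₀ = arccos -0.780 = 141.3°.
Waxing ⇒ before full, so θ = 141.3°.

141°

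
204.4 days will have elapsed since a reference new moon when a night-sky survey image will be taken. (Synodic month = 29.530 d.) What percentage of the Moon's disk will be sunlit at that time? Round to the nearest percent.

204.4/29.530 = 6.922 lunations, so 6 complete cycles and 27.22 d into the next.
Phase angle: θ = 360°·(27.22 d)/(29.530 d) = 331.8°.
Illuminated fraction = (1 − cos 331.8°)/2 = (1 − 0.882)/2 ≈ 0.059, so 6%.

6%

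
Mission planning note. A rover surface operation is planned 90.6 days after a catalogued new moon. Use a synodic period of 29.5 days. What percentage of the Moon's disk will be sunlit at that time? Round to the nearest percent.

5%

Reduce mod P: 90.6 − 3×29.5 = 2.10 d into the current lunation.
Phase angle: θ = 360°·(2.10 d)/(29.5 d) = 25.6°.
cos 25.6° = 0.902, so f = (1 − 0.902)/2 = 0.049, so 5%.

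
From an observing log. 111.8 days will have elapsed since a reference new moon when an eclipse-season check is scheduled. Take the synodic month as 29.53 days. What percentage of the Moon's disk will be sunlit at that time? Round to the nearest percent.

111.8 d spans 3 complete synodic months (3 × 29.53 = 88.59 d) plus 23.21 d.
Phase angle: θ = 360°·(23.21 d)/(29.53 d) = 283.0°.
Illuminated fraction = (1 − cos 283.0°)/2 = (1 − 0.224)/2 ≈ 0.388, so 39%.

39%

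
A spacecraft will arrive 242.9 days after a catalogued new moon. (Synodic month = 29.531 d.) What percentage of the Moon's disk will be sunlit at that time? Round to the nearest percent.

42%

242.9/29.531 = 8.225 lunations, so 8 complete cycles and 6.65 d into the next.
Elongation θ = 360° × 6.65/29.531 ≈ 81.1°.
With cos θ = 0.155, the lit fraction is (1 − 0.155)/2 ≈ 0.423, so 42%.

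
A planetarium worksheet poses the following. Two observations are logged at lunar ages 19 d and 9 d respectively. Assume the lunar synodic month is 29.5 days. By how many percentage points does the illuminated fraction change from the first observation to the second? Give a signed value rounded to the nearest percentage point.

First observation: θ = 360°·19/29.5 = 231.9°, so f = 0.809.
Second observation: θ = 109.8°, f = 0.670.
Δf = 0.670 − 0.809 = -0.139, i.e. -14 pp.

-14 pp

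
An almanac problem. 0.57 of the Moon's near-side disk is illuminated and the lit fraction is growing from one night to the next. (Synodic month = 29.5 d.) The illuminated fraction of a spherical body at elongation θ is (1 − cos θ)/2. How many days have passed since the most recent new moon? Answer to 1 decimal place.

8.0 days

From f = (1 − cos θ)/2: cos θ = 1 − 2×0.57 = -0.140; arccos → 98.0°.
Waxing ⇒ before full, so θ = 98.0°.
Age = 29.5 × 98.0°/360° ≈ 8.03 days.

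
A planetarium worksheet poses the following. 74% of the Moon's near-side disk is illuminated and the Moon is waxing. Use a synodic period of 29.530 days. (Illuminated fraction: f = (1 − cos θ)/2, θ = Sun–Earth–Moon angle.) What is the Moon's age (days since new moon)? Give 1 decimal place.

9.7 days

cos θ = 1 − 2f = -0.480, giving a principal value of 118.7°.
Before full moon the principal value applies: θ = 118.7°.
That fraction of the synodic month is 118.7/360 × 29.530 d ≈ 9.74 d.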